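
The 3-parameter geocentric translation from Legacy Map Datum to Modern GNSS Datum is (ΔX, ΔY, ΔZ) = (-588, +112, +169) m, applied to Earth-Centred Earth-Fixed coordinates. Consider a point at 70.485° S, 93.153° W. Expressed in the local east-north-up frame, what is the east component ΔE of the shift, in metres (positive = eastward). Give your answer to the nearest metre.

The local east axis at (φ, λ) is (−sin λ, cos λ, 0), so ΔE = −sin(-93.153°)·(-588) + cos(-93.153°)·112 = -593.27 m.

ΔE = -593 m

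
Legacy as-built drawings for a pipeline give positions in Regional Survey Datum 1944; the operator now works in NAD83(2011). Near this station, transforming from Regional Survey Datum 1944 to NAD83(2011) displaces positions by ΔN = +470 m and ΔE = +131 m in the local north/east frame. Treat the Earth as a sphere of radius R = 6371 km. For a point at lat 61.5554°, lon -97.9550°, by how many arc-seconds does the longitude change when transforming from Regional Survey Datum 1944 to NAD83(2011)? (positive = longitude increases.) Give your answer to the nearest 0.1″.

At latitude 61.5554°, cos φ = 0.476309.
One radian of longitude at latitude φ spans R cos φ, so Δλ = ΔE / (R cos φ) = 131.0 / (6371000 × 0.476309) = 4.3169e-05 rad = 8.904″.

Δλ = 8.9″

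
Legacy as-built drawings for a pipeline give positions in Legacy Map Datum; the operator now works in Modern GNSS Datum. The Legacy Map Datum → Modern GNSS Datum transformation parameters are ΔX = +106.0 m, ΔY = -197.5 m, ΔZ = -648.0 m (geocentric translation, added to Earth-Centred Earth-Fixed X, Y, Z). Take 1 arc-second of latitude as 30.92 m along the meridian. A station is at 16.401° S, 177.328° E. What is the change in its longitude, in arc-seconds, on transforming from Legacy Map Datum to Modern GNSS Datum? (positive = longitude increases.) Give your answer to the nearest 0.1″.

sin φ = -0.282358, cos φ = 0.959309, sin λ = 0.046618, cos λ = -0.998913.
East component: ΔE = −sin λ·ΔX + cos λ·ΔY = −(0.046618)(106.0) + (-0.998913)(-197.5) = 192.34 m.
1° of latitude spans 3600 × 30.92 = 111312 m; at latitude φ, 1° of longitude spans that × cos φ = 106782.6 m, so Δλ = 192.34 / 106782.6 × 3600 = 6.485″.

Δλ = 6.5″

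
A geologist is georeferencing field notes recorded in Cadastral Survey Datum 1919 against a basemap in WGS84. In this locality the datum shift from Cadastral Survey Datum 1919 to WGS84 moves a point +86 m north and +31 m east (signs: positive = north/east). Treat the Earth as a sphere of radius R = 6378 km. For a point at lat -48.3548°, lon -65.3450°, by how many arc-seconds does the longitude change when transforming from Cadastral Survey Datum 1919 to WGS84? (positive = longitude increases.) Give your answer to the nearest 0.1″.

Δλ = 1.5″

At latitude -48.3548°, cos φ = 0.664516.
One radian of longitude at latitude φ spans R cos φ, so Δλ = ΔE / (R cos φ) = 31.0 / (6378000 × 0.664516) = 7.3143e-06 rad = 1.509″.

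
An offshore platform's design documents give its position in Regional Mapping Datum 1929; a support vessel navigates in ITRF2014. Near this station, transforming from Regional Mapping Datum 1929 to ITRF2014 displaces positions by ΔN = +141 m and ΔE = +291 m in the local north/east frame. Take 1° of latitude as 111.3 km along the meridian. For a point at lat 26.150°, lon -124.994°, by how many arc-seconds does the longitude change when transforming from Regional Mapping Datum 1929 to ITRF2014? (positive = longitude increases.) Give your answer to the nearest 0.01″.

At latitude 26.150°, cos φ = 0.897643.
1° of longitude at this latitude = 111.3 × cos φ = 99.91 km, so Δλ = 291.0 / 99907.7 = 0.0029127° = 10.486″.

Δλ = 10.49″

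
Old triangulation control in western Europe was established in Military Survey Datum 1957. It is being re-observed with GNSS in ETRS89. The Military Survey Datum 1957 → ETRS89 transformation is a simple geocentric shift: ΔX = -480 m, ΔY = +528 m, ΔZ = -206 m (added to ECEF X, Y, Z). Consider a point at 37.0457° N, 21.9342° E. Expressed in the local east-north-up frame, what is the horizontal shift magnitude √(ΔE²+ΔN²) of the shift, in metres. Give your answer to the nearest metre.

The local east axis at (φ, λ) is (−sin λ, cos λ, 0), so ΔE = −sin(21.9342°)·(-480) + cos(21.9342°)·528 = 669.08 m.
The local north axis is (−sin φ cos λ, −sin φ sin λ, cos φ), giving ΔN = 268.244 − 118.822 − 164.420 = -15.00 m.
Horizontal magnitude = √(ΔE² + ΔN²) = √(669.08² + (-15.00)²) = 669.25 m.

669 m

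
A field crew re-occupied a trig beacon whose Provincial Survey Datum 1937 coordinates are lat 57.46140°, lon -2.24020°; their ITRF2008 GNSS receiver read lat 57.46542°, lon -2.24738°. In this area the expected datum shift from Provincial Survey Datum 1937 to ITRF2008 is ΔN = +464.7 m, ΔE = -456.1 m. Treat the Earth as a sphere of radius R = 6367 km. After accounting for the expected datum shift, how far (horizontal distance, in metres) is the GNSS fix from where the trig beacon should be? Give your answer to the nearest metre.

Observed coordinate differences: Δφ = +0.00402°, Δλ = -0.00718°.
Converting to metres (1° lat = 111125 m, cos φ = 0.537868): observed ΔN = 446.7 m, observed ΔE = -429.2 m.
Subtracting the expected shift leaves a residual of 446.7 − (464.7) = -18.0 m north and -429.2 − (-456.1) = 26.9 m east.
Residual distance = √((-18.0)² + 26.9²) = 32.4 m.

32 m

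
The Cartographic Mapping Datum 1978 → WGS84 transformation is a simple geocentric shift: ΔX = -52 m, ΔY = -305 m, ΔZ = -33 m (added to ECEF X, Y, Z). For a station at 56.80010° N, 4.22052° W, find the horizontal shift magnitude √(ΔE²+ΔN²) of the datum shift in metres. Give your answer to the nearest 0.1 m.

At φ = 56.80010°, λ = -4.22052°: sin φ = 0.836765, cos φ = 0.547562, sin λ = -0.073595, cos λ = 0.997288.
ΔE = −sin λ·ΔX + cos λ·ΔY = −(-0.073595)·(-52) + (0.997288)·(-305) = -308.00 m.
ΔN = −sin φ cos λ·ΔX − sin φ sin λ·ΔY + cos φ·ΔZ = −(0.836765)(0.997288)(-52) − (0.836765)(-0.073595)(-305) + (0.547562)(-33) = 6.54 m.
Horizontal magnitude = √(ΔE² + ΔN²) = √((-308.00)² + 6.54²) = 308.07 m.

308.1 m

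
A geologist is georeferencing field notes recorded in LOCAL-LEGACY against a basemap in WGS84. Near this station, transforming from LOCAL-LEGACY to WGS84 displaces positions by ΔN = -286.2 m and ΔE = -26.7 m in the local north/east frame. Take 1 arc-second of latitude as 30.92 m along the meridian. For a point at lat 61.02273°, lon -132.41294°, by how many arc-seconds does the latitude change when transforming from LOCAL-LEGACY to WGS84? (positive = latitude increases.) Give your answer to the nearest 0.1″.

Δφ = -9.3″

1″ of latitude = 30.92 m, so Δφ = -286.2 / 30.92 = -9.256″.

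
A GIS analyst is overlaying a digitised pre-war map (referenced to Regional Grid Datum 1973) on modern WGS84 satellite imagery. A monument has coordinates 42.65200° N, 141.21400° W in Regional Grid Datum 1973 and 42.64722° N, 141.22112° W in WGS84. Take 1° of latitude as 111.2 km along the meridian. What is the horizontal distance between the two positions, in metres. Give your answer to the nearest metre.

788 m

Δφ = 42.64722° − 42.65200° = -0.00478°; Δλ = -141.22112° − -141.21400° = -0.00712°.
ΔN = Δφ × 111200 = -531.5 m; ΔE = Δλ × 111200 × cos(42.65200°) = -0.00712 × 111200 × 0.735482 = -582.3 m.
Distance = √(ΔE² + ΔN²) = √((-582.3)² + (-531.5)²) = 788.4 m.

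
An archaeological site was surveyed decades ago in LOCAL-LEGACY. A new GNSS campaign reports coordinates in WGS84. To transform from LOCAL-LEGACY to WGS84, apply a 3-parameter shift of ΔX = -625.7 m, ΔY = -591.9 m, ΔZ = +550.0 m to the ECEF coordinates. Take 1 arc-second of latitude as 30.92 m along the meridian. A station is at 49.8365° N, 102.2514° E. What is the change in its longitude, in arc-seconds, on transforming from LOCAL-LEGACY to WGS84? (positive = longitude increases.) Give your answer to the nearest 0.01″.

Δλ = 36.96″

sin φ = 0.764207, cos φ = 0.644971, sin λ = 0.977226, cos λ = -0.212202.
East component: ΔE = −sin λ·ΔX + cos λ·ΔY = −(0.977226)(-625.7) + (-0.212202)(-591.9) = 737.05 m.
1° of latitude spans 3600 × 30.92 = 111312 m; at latitude φ, 1° of longitude spans that × cos φ = 71793.0 m, so Δλ = 737.05 / 71793.0 × 3600 = 36.959″.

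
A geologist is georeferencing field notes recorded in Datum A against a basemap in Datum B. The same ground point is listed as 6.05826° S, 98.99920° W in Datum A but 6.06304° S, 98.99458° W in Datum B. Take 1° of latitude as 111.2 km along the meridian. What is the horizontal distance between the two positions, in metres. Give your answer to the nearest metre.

737 m

Δφ = -6.06304° − -6.05826° = -0.00478°; Δλ = -98.99458° − -98.99920° = +0.00462°.
ΔN = Δφ × 111200 = -531.5 m; ΔE = Δλ × 111200 × cos(-6.05826°) = +0.00462 × 111200 × 0.994415 = 510.9 m.
Distance = √(ΔE² + ΔN²) = √(510.9² + (-531.5)²) = 737.2 m.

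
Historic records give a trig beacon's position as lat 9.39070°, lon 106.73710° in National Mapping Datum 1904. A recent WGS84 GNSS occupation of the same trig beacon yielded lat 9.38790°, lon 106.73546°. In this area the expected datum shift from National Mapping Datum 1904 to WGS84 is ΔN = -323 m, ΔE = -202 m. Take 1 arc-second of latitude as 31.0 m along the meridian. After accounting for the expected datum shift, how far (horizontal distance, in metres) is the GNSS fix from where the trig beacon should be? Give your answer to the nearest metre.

24 m

Observed coordinate differences: Δφ = -0.00280°, Δλ = -0.00164°.
Converting to metres (1° lat = 111600 m, cos φ = 0.986599): observed ΔN = -312.5 m, observed ΔE = -180.6 m.
Subtracting the expected shift leaves a residual of -312.5 − (-323) = 10.5 m north and -180.6 − (-202) = 21.4 m east.
Residual distance = √(10.5² + 21.4²) = 23.9 m.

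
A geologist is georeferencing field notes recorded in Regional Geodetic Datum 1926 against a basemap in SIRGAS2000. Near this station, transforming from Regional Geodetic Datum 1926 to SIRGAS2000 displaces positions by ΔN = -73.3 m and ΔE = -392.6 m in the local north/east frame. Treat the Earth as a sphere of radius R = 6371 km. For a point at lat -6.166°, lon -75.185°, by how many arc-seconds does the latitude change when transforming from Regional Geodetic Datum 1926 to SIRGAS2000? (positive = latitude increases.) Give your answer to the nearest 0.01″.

Δφ = -2.37″

On a sphere of radius R, 1 rad of latitude = R, so Δφ = ΔN / R = -73.3 / 6371000 = -1.1505e-05 rad = -2.373″.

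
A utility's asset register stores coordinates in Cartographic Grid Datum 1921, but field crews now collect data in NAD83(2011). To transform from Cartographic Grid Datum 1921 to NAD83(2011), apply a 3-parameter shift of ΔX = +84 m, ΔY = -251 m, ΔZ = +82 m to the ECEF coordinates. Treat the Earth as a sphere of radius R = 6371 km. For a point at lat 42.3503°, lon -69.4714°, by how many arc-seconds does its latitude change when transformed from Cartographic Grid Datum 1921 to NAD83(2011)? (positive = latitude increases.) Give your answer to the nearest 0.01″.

Δφ = -3.81″

sin φ = 0.673662, cos φ = 0.739040, sin λ = -0.936497, cos λ = 0.350675.
North component: ΔN = −sin φ cos λ·ΔX − sin φ sin λ·ΔY + cos φ·ΔZ = −(0.673662)(0.350675)(84) − (0.673662)(-0.936497)(-251) + (0.739040)(82) = -117.59 m.
1° of latitude spans πR/180 = 111195 m, so Δφ = -117.59 / 111195 × 3600 = -3.807″.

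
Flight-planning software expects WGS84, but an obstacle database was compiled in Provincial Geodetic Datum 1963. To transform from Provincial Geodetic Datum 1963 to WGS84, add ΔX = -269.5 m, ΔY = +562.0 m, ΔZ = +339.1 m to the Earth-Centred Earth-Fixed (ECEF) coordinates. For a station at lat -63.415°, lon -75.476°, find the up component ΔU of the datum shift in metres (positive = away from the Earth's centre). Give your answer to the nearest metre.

ΔU = -577 m

At φ = -63.415°, λ = -75.476°: sin φ = -0.894271, cos φ = 0.447525, sin λ = -0.968043, cos λ = 0.250786.
ΔU = cos φ cos λ·ΔX + cos φ sin λ·ΔY + sin φ·ΔZ = (0.447525)(0.250786)(-269.5) + (0.447525)(-0.968043)(562.0) + (-0.894271)(339.1) = -576.97 m.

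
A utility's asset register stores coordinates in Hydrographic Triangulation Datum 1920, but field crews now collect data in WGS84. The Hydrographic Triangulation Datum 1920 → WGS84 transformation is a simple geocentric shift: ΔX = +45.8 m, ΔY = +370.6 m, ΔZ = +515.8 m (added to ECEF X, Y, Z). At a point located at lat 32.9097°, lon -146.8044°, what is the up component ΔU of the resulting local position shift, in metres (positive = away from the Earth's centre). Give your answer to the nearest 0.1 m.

At φ = 32.9097°, λ = -146.8044°: sin φ = 0.543317, cos φ = 0.839528, sin λ = -0.547499, cos λ = -0.836806.
ΔU = cos φ cos λ·ΔX + cos φ sin λ·ΔY + sin φ·ΔZ = (0.839528)(-0.836806)(45.8) + (0.839528)(-0.547499)(370.6) + (0.543317)(515.8) = 77.72 m.

ΔU = 77.7 m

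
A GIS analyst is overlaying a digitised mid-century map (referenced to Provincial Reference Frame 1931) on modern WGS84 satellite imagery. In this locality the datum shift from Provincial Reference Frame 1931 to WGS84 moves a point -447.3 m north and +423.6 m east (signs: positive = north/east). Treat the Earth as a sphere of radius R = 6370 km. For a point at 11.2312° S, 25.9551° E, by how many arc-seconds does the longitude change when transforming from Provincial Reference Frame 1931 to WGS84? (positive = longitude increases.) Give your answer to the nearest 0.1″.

At latitude -11.2312°, cos φ = 0.980849.
One radian of longitude at latitude φ spans R cos φ, so Δλ = ΔE / (R cos φ) = 423.6 / (6370000 × 0.980849) = 6.7798e-05 rad = 13.984″.

Δλ = 14.0″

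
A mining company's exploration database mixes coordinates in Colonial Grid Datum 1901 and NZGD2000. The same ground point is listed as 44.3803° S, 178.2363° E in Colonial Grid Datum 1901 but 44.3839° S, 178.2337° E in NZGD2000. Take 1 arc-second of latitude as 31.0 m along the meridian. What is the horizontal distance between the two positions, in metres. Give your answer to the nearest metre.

Δφ = -44.3839° − -44.3803° = -0.0036°; Δλ = 178.2337° − 178.2363° = -0.0026°.
1° of latitude = 3600 × 31.00 = 111600 m.
ΔN = Δφ × 111600 = -401.8 m; ΔE = Δλ × 111600 × cos(-44.3803°) = -0.0026 × 111600 × 0.714713 = -207.4 m.
Distance = √(ΔE² + ΔN²) = √((-207.4)² + (-401.8)²) = 452.1 m.

452 m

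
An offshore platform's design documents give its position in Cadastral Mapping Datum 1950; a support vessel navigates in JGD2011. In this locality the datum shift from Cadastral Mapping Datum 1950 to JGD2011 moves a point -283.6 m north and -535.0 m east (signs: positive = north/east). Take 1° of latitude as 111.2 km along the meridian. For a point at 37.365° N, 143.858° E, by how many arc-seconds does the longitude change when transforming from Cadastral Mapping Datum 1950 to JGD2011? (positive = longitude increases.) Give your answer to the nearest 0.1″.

Δλ = -21.8″

At latitude 37.365°, cos φ = 0.794785.
1° of longitude at this latitude = 111.2 × cos φ = 88.38 km, so Δλ = -535.0 / 88380.1 = -0.0060534° = -21.792″.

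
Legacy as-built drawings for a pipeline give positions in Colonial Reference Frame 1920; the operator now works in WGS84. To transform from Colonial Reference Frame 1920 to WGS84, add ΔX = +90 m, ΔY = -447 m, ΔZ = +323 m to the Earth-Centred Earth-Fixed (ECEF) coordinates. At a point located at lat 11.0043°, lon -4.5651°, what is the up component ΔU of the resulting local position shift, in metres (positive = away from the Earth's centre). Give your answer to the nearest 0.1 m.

The local up (radial) axis is (cos φ cos λ, cos φ sin λ, sin φ), giving ΔU = 88.065 + 34.923 + 61.655 = 184.64 m.

ΔU = 184.6 m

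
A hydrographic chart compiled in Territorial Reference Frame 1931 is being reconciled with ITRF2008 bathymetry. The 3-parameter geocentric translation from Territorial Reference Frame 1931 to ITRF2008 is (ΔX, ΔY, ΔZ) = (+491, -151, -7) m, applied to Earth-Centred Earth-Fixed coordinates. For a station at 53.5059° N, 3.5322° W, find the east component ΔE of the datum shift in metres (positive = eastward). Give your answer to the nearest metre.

ΔE = -120 m

The local east axis at (φ, λ) is (−sin λ, cos λ, 0), so ΔE = −sin(-3.5322°)·491 + cos(-3.5322°)·(-151) = -120.46 m.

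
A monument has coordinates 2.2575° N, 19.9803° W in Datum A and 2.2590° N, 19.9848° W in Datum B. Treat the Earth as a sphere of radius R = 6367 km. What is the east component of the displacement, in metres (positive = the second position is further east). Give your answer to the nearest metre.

ΔE = -500 m

Δφ = 2.2590° − 2.2575° = +0.0015°; Δλ = -19.9848° − -19.9803° = -0.0045°.
1° along a meridian = πR/180 = 111125 m.
ΔN = Δφ × 111125 = 166.7 m; ΔE = Δλ × 111125 × cos(2.2575°) = -0.0045 × 111125 × 0.999224 = -499.7 m.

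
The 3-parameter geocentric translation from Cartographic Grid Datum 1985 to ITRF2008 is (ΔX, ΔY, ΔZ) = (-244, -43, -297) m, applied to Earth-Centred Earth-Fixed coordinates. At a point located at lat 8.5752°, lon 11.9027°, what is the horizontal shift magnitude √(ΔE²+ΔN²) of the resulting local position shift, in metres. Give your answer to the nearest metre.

The local east axis at (φ, λ) is (−sin λ, cos λ, 0), so ΔE = −sin(11.9027°)·(-244) + cos(11.9027°)·(-43) = 8.25 m.
The local north axis is (−sin φ cos λ, −sin φ sin λ, cos φ), giving ΔN = 35.600 + 1.322 − 293.680 = -256.76 m.
Horizontal magnitude = √(ΔE² + ΔN²) = √(8.25² + (-256.76)²) = 256.89 m.

257 m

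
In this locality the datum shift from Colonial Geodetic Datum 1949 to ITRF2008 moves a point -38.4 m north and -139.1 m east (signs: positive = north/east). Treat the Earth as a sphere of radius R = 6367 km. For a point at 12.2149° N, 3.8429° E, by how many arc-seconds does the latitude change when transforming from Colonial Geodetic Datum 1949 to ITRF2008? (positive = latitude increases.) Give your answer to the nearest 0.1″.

On a sphere of radius R, 1 rad of latitude = R, so Δφ = ΔN / R = -38.4 / 6367000 = -6.0311e-06 rad = -1.244″.

Δφ = -1.2″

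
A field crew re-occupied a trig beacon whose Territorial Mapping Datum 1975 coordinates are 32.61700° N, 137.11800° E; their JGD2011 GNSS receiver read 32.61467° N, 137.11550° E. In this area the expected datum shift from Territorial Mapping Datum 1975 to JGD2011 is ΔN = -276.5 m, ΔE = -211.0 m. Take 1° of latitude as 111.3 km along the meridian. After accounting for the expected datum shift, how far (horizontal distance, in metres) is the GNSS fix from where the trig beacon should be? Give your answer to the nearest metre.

Observed coordinate differences: Δφ = -0.00233°, Δλ = -0.00250°.
Converting to metres (1° lat = 111300 m, cos φ = 0.842293): observed ΔN = -259.3 m, observed ΔE = -234.4 m.
Subtracting the expected shift leaves a residual of -259.3 − (-276.5) = 17.2 m north and -234.4 − (-211.0) = -23.4 m east.
Residual distance = √(17.2² + (-23.4)²) = 29.0 m.

29 m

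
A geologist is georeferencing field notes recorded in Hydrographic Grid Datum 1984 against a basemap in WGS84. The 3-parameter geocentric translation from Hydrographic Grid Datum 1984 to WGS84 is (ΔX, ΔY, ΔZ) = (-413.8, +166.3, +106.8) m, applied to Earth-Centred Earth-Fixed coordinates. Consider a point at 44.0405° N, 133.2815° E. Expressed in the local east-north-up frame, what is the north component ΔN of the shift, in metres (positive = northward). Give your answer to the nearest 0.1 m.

ΔN = -204.6 m

The local north axis is (−sin φ cos λ, −sin φ sin λ, cos φ), giving ΔN = -197.215 − 84.161 + 76.773 = -204.60 m.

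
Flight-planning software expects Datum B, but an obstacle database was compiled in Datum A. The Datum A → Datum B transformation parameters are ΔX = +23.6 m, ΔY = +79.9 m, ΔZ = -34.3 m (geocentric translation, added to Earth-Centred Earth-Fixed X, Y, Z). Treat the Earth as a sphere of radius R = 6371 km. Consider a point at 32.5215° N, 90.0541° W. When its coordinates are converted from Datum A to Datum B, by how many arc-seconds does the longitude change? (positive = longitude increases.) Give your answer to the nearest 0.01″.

sin φ = 0.537616, cos φ = 0.843190, sin λ = -1.000000, cos λ = -0.000944.
East component: ΔE = −sin λ·ΔX + cos λ·ΔY = −(-1.000000)(23.6) + (-0.000944)(79.9) = 23.52 m.
1° of latitude spans πR/180 = 111195 m; at latitude φ, 1° of longitude spans that × cos φ = 93758.4 m, so Δλ = 23.52 / 93758.4 × 3600 = 0.903″.

Δλ = 0.90″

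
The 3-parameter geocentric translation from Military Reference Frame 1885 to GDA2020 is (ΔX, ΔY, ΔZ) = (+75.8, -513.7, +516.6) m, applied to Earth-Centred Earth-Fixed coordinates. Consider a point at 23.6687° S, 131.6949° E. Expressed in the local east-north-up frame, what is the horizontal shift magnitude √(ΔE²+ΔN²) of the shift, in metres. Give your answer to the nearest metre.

413 m

At φ = -23.6687°, λ = 131.6949°: sin φ = -0.401448, cos φ = 0.915882, sin λ = 0.746697, cos λ = -0.665164.
ΔE = −sin λ·ΔX + cos λ·ΔY = −(0.746697)·(75.8) + (-0.665164)·(-513.7) = 285.10 m.
ΔN = −sin φ cos λ·ΔX − sin φ sin λ·ΔY + cos φ·ΔZ = −(-0.401448)(-0.665164)(75.8) − (-0.401448)(0.746697)(-513.7) + (0.915882)(516.6) = 298.92 m.
Horizontal magnitude = √(ΔE² + ΔN²) = √(285.10² + 298.92²) = 413.07 m.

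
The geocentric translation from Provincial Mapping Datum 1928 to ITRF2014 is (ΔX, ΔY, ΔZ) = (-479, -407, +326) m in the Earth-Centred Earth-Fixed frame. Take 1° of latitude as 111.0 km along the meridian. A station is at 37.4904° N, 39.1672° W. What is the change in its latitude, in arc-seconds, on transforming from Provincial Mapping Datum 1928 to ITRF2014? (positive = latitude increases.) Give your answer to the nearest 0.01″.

sin φ = 0.608628, cos φ = 0.793455, sin λ = -0.631586, cos λ = 0.775306.
North component: ΔN = −sin φ cos λ·ΔX − sin φ sin λ·ΔY + cos φ·ΔZ = −(0.608628)(0.775306)(-479) − (0.608628)(-0.631586)(-407) + (0.793455)(326) = 328.24 m.
1° of latitude spans 111000 m, so Δφ = 328.24 / 111000 × 3600 = 10.646″.

Δφ = 10.65″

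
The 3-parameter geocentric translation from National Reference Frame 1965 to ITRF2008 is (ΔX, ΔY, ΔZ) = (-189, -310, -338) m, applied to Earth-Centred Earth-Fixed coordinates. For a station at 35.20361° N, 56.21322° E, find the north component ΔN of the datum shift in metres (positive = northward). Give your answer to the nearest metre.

ΔN = -67 m

The local north axis is (−sin φ cos λ, −sin φ sin λ, cos φ), giving ΔN = 60.591 + 148.528 − 276.183 = -67.06 m.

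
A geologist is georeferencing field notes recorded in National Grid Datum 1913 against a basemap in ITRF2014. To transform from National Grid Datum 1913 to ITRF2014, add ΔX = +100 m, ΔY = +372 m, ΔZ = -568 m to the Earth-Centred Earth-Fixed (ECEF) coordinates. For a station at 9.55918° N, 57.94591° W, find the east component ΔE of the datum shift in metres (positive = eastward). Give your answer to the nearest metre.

ΔE = 282 m

The local east axis at (φ, λ) is (−sin λ, cos λ, 0), so ΔE = −sin(-57.94591°)·100 + cos(-57.94591°)·372 = 282.18 m.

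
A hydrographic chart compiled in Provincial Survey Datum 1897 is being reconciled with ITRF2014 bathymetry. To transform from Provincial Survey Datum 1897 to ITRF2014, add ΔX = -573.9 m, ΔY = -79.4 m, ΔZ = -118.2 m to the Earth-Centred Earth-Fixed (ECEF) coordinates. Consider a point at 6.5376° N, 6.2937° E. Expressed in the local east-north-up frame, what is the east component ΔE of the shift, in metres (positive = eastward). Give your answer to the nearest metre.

ΔE = -16 m

At φ = 6.5376°, λ = 6.2937°: sin φ = 0.113855, cos φ = 0.993497, sin λ = 0.109625, cos λ = 0.993973.
ΔE = −sin λ·ΔX + cos λ·ΔY = −(0.109625)·(-573.9) + (0.993973)·(-79.4) = -16.01 m.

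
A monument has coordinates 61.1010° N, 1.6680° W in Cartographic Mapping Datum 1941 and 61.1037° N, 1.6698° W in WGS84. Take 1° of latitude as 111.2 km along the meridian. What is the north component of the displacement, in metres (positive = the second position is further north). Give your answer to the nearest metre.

ΔN = 300 m

Δφ = 61.1037° − 61.1010° = +0.0027°; Δλ = -1.6698° − -1.6680° = -0.0018°.
ΔN = Δφ × 111200 = 300.2 m; ΔE = Δλ × 111200 × cos(61.1010°) = -0.0018 × 111200 × 0.483267 = -96.7 m.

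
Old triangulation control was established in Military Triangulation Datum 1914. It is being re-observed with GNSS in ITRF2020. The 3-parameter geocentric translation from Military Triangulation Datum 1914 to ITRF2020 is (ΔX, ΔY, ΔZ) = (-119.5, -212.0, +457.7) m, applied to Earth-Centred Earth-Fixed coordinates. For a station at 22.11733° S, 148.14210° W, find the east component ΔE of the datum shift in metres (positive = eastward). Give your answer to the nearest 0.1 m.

The local east axis at (φ, λ) is (−sin λ, cos λ, 0), so ΔE = −sin(-148.14210°)·(-119.5) + cos(-148.14210°)·(-212.0) = 116.99 m.

ΔE = 117.0 m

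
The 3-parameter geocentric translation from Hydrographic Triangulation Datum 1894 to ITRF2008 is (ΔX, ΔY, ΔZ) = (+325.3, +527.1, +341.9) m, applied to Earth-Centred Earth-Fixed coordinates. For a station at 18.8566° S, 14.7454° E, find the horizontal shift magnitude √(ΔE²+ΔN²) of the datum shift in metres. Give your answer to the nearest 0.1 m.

The local east axis at (φ, λ) is (−sin λ, cos λ, 0), so ΔE = −sin(14.7454°)·325.3 + cos(14.7454°)·527.1 = 426.94 m.
The local north axis is (−sin φ cos λ, −sin φ sin λ, cos φ), giving ΔN = 101.675 + 43.361 + 323.550 = 468.59 m.
Horizontal magnitude = √(ΔE² + ΔN²) = √(426.94² + 468.59²) = 633.92 m.

633.9 m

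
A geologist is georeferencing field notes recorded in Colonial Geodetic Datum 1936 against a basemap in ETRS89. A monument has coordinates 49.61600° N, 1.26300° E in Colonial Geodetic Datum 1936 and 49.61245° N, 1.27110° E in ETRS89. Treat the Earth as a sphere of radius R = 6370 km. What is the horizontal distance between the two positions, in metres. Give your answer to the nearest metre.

704 m

Δφ = 49.61245° − 49.61600° = -0.00355°; Δλ = 1.27110° − 1.26300° = +0.00810°.
1° along a meridian = πR/180 = 111177 m.
ΔN = Δφ × 111177 = -394.7 m; ΔE = Δλ × 111177 × cos(49.61600°) = +0.00810 × 111177 × 0.647907 = 583.5 m.
Distance = √(ΔE² + ΔN²) = √(583.5² + (-394.7)²) = 704.4 m.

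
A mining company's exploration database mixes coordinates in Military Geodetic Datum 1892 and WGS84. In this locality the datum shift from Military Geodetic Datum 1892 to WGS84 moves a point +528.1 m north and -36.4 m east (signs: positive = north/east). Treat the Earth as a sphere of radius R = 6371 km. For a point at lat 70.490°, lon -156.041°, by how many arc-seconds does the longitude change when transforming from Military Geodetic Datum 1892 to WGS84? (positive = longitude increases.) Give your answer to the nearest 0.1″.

Δλ = -3.5″

At latitude 70.490°, cos φ = 0.333971.
One radian of longitude at latitude φ spans R cos φ, so Δλ = ΔE / (R cos φ) = -36.4 / (6371000 × 0.333971) = -1.7107e-05 rad = -3.529″.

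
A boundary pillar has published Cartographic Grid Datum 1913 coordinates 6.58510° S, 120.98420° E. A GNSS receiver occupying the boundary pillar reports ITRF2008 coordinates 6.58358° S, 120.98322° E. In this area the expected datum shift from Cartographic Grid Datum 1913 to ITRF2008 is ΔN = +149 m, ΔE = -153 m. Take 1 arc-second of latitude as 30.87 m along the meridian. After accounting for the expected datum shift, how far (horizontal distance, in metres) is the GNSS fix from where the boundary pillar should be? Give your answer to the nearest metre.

Observed coordinate differences: Δφ = +0.00152°, Δλ = -0.00098°.
Converting to metres (1° lat = 111132 m, cos φ = 0.993403): observed ΔN = 168.9 m, observed ΔE = -108.2 m.
Subtracting the expected shift leaves a residual of 168.9 − (149) = 19.9 m north and -108.2 − (-153) = 44.8 m east.
Residual distance = √(19.9² + 44.8²) = 49.0 m.

49 m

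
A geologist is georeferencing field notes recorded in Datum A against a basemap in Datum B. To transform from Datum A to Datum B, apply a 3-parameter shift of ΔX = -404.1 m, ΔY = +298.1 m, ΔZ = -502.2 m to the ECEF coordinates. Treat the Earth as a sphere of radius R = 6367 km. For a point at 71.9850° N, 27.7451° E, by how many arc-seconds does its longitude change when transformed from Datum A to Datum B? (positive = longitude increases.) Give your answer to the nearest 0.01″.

sin φ = 0.950976, cos φ = 0.309266, sin λ = 0.465539, cos λ = 0.885027.
East component: ΔE = −sin λ·ΔX + cos λ·ΔY = −(0.465539)(-404.1) + (0.885027)(298.1) = 451.95 m.
1° of latitude spans πR/180 = 111125 m; at latitude φ, 1° of longitude spans that × cos φ = 34367.2 m, so Δλ = 451.95 / 34367.2 × 3600 = 47.342″.

Δλ = 47.34″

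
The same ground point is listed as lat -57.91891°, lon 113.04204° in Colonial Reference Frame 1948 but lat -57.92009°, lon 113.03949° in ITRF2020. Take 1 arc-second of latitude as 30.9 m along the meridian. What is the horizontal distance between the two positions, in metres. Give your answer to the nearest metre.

200 m

Δφ = -57.92009° − -57.91891° = -0.00118°; Δλ = 113.03949° − 113.04204° = -0.00255°.
1° of latitude = 3600 × 30.90 = 111240 m.
ΔN = Δφ × 111240 = -131.3 m; ΔE = Δλ × 111240 × cos(-57.91891°) = -0.00255 × 111240 × 0.531119 = -150.7 m.
Distance = √(ΔE² + ΔN²) = √((-150.7)² + (-131.3)²) = 199.8 m.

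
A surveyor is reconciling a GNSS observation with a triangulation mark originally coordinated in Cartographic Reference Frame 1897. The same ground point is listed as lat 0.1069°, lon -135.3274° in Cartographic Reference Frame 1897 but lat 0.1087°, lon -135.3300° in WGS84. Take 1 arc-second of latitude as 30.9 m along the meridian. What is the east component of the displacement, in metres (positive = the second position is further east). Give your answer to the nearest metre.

Δφ = 0.1087° − 0.1069° = +0.0018°; Δλ = -135.3300° − -135.3274° = -0.0026°.
1° of latitude = 3600 × 30.90 = 111240 m.
ΔN = Δφ × 111240 = 200.2 m; ΔE = Δλ × 111240 × cos(0.1069°) = -0.0026 × 111240 × 0.999998 = -289.2 m.

ΔE = -289 m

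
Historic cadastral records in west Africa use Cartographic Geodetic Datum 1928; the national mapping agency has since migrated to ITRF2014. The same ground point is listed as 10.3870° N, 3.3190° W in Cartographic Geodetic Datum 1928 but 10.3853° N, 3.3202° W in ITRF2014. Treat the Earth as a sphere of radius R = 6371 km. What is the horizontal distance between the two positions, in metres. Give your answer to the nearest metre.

230 m

Δφ = 10.3853° − 10.3870° = -0.0017°; Δλ = -3.3202° − -3.3190° = -0.0012°.
1° along a meridian = πR/180 = 111195 m.
ΔN = Δφ × 111195 = -189.0 m; ΔE = Δλ × 111195 × cos(10.3870°) = -0.0012 × 111195 × 0.983612 = -131.2 m.
Distance = √(ΔE² + ΔN²) = √((-131.2)² + (-189.0)²) = 230.1 m.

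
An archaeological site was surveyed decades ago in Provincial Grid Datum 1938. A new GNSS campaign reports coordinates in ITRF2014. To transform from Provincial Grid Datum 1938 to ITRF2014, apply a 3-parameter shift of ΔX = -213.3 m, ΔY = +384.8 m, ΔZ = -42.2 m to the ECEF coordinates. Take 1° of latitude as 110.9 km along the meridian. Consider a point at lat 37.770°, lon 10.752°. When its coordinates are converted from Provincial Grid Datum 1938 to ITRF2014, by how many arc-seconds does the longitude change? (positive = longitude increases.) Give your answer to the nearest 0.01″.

sin φ = 0.612493, cos φ = 0.790476, sin λ = 0.186558, cos λ = 0.982444.
East component: ΔE = −sin λ·ΔX + cos λ·ΔY = −(0.186558)(-213.3) + (0.982444)(384.8) = 417.84 m.
1° of latitude spans 110900 m; at latitude φ, 1° of longitude spans that × cos φ = 87663.8 m, so Δλ = 417.84 / 87663.8 × 3600 = 17.159″.

Δλ = 17.16″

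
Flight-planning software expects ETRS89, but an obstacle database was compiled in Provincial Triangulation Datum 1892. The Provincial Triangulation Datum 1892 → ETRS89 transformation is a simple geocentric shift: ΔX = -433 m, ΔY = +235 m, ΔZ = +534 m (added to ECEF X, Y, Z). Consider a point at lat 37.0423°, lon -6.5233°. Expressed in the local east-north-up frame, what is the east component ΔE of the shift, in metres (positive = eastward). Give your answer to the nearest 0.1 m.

The local east axis at (φ, λ) is (−sin λ, cos λ, 0), so ΔE = −sin(-6.5233°)·(-433) + cos(-6.5233°)·235 = 184.29 m.

ΔE = 184.3 m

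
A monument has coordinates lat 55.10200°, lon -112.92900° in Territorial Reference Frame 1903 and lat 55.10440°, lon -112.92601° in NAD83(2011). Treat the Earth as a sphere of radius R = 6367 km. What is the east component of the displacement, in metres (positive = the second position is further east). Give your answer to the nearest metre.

ΔE = 190 m

Δφ = 55.10440° − 55.10200° = +0.00240°; Δλ = -112.92601° − -112.92900° = +0.00299°.
1° along a meridian = πR/180 = 111125 m.
ΔN = Δφ × 111125 = 266.7 m; ΔE = Δλ × 111125 × cos(55.10200°) = +0.00299 × 111125 × 0.572117 = 190.1 m.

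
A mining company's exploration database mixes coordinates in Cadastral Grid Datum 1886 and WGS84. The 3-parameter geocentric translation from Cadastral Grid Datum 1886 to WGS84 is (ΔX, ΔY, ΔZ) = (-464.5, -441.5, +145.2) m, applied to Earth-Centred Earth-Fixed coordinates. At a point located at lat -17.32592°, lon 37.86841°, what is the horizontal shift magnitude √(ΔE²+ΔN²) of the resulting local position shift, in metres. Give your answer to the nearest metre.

82 m

The local east axis at (φ, λ) is (−sin λ, cos λ, 0), so ΔE = −sin(37.86841°)·(-464.5) + cos(37.86841°)·(-441.5) = -63.40 m.
The local north axis is (−sin φ cos λ, −sin φ sin λ, cos φ), giving ΔN = -109.202 − 80.710 + 138.612 = -51.30 m.
Horizontal magnitude = √(ΔE² + ΔN²) = √((-63.40)² + (-51.30)²) = 81.55 m.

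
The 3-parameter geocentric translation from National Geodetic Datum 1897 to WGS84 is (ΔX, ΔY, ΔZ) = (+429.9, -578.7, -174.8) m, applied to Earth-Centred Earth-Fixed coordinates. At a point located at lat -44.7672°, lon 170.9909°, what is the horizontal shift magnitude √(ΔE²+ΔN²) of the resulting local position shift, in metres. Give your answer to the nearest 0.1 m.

701.0 m

At φ = -44.7672°, λ = 170.9909°: sin φ = -0.704228, cos φ = 0.709974, sin λ = 0.156591, cos λ = -0.987663.
ΔE = −sin λ·ΔX + cos λ·ΔY = −(0.156591)·(429.9) + (-0.987663)·(-578.7) = 504.24 m.
ΔN = −sin φ cos λ·ΔX − sin φ sin λ·ΔY + cos φ·ΔZ = −(-0.704228)(-0.987663)(429.9) − (-0.704228)(0.156591)(-578.7) + (0.709974)(-174.8) = -486.93 m.
Horizontal magnitude = √(ΔE² + ΔN²) = √(504.24² + (-486.93)²) = 700.97 m.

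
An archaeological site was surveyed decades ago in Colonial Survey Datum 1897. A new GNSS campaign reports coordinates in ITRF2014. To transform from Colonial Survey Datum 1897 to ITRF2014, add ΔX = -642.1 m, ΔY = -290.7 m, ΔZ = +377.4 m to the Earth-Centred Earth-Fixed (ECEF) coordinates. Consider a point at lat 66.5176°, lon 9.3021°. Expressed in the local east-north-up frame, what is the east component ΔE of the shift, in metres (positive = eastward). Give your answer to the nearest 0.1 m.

ΔE = -183.1 m

At φ = 66.5176°, λ = 9.3021°: sin φ = 0.917183, cos φ = 0.398467, sin λ = 0.161640, cos λ = 0.986850.
ΔE = −sin λ·ΔX + cos λ·ΔY = −(0.161640)·(-642.1) + (0.986850)·(-290.7) = -183.09 m.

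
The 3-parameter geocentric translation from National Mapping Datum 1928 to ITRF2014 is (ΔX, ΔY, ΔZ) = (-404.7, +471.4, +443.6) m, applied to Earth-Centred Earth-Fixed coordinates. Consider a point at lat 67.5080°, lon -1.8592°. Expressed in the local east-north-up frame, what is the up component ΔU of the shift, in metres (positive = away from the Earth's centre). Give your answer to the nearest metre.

ΔU = 249 m

At φ = 67.5080°, λ = -1.8592°: sin φ = 0.923933, cos φ = 0.382554, sin λ = -0.032443, cos λ = 0.999474.
ΔU = cos φ cos λ·ΔX + cos φ sin λ·ΔY + sin φ·ΔZ = (0.382554)(0.999474)(-404.7) + (0.382554)(-0.032443)(471.4) + (0.923933)(443.6) = 249.27 m.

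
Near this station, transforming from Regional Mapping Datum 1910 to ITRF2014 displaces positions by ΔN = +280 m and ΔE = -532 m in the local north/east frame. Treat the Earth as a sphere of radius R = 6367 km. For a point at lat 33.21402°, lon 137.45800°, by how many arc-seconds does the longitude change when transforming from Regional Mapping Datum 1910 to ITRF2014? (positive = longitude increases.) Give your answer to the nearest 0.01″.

At latitude 33.21402°, cos φ = 0.836630.
One radian of longitude at latitude φ spans R cos φ, so Δλ = ΔE / (R cos φ) = -532.0 / (6367000 × 0.836630) = -9.9872e-05 rad = -20.600″.

Δλ = -20.60″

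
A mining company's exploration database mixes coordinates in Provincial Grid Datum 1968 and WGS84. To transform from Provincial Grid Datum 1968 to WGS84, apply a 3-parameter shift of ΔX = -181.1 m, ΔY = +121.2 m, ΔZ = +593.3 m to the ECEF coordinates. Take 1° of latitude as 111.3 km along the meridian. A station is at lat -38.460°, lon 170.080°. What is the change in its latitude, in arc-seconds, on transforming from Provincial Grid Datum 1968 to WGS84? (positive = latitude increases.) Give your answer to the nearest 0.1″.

sin φ = -0.621968, cos φ = 0.783043, sin λ = 0.172273, cos λ = -0.985049.
North component: ΔN = −sin φ cos λ·ΔX − sin φ sin λ·ΔY + cos φ·ΔZ = −(-0.621968)(-0.985049)(-181.1) − (-0.621968)(0.172273)(121.2) + (0.783043)(593.3) = 588.52 m.
1° of latitude spans 111300 m, so Δφ = 588.52 / 111300 × 3600 = 19.036″.

Δφ = 19.0″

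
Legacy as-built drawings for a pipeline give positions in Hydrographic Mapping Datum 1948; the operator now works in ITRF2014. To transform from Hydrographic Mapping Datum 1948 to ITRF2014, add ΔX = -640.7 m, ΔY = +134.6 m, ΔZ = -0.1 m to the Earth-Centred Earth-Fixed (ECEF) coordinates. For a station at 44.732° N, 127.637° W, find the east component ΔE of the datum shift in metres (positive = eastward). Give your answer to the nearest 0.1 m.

ΔE = -589.6 m

The local east axis at (φ, λ) is (−sin λ, cos λ, 0), so ΔE = −sin(-127.637°)·(-640.7) + cos(-127.637°)·134.6 = -589.56 m.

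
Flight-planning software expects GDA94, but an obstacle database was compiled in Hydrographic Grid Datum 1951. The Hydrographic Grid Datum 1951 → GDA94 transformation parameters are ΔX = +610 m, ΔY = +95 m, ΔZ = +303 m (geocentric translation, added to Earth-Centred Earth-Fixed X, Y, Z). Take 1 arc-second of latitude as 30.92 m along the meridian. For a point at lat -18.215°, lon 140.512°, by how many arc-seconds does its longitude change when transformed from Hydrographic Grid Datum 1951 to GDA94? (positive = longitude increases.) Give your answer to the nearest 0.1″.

Δλ = -15.7″

sin φ = -0.312584, cos φ = 0.949890, sin λ = 0.635917, cos λ = -0.771758.
East component: ΔE = −sin λ·ΔX + cos λ·ΔY = −(0.635917)(610) + (-0.771758)(95) = -461.23 m.
1° of latitude spans 3600 × 30.92 = 111312 m; at latitude φ, 1° of longitude spans that × cos φ = 105734.2 m, so Δλ = -461.23 / 105734.2 × 3600 = -15.704″.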